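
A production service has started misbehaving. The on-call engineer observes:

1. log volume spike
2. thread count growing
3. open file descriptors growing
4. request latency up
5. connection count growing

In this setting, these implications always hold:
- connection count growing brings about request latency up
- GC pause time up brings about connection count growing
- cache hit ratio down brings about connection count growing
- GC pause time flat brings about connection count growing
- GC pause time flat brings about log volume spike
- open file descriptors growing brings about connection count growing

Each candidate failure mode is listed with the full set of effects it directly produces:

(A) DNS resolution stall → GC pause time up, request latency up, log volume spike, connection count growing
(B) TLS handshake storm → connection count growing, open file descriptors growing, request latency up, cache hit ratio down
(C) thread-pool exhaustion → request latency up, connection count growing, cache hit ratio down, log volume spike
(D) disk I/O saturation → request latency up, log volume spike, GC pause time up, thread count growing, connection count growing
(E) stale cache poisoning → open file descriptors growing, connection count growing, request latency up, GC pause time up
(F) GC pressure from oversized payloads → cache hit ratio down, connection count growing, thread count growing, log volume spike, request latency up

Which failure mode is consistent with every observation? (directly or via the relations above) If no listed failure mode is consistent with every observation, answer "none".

none

Per-candidate check:
(A) DNS resolution stall — does not account for thread count growing, open file descriptors growing
(B) TLS handshake storm — log volume spike ✗; thread count growing ✗; open file descriptors growing ✓; request latency up ✓; connection count growing ✓
(C) thread-pool exhaustion — log volume spike ✓; thread count growing ✗; open file descriptors growing ✗; request latency up ✓; connection count growing ✓
(D) disk I/O saturation — log volume spike ✓; thread count growing ✓; open file descriptors growing ✗; request latency up ✓; connection count growing ✓
(E) stale cache poisoning — does not account for log volume spike, thread count growing
(F) GC pressure from oversized payloads — does not account for open file descriptors growing
None of the listed candidates fits everything.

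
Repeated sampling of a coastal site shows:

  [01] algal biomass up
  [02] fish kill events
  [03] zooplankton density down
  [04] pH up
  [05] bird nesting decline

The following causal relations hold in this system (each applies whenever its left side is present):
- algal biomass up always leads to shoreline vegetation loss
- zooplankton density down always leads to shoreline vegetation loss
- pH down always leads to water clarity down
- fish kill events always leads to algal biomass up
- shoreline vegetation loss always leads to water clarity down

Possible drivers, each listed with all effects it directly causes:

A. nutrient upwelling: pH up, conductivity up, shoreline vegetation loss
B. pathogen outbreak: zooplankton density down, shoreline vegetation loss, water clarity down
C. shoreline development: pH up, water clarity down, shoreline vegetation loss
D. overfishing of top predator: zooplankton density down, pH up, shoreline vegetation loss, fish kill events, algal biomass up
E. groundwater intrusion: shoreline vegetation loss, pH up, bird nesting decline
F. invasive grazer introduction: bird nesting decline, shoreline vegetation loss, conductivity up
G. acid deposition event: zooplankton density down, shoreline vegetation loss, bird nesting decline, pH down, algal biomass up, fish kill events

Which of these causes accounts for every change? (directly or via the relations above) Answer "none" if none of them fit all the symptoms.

none

Testing each hypothesis:
(A) nutrient upwelling — algal biomass up -; fish kill events -; zooplankton density down -; pH up +; bird nesting decline -
(B) pathogen outbreak — does not account for algal biomass up, fish kill events, pH up, bird nesting decline
(C) shoreline development — does not account for algal biomass up, fish kill events, zooplankton density down, bird nesting decline
(D) overfishing of top predator — algal biomass up +; fish kill events +; zooplankton density down +; pH up +; bird nesting decline -
(E) groundwater intrusion — does not account for algal biomass up, fish kill events, zooplankton density down
(F) invasive grazer introduction — algal biomass up -; fish kill events -; zooplankton density down -; pH up -; bird nesting decline +
(G) acid deposition event — algal biomass up +; fish kill events +; zooplankton density down +; pH up -; bird nesting decline +
Every candidate fails on at least one observation.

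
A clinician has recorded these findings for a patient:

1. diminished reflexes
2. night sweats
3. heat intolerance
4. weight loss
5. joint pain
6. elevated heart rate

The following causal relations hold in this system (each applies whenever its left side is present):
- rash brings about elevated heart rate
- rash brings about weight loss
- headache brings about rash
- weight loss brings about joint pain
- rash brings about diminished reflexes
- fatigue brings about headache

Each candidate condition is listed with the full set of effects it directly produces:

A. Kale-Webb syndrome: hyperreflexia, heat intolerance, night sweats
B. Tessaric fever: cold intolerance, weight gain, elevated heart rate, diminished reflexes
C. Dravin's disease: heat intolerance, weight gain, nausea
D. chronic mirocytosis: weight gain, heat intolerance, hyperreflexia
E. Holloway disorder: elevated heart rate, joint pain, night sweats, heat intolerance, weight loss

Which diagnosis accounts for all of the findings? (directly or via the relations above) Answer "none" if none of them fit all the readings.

Per-candidate check:
(A) Kale-Webb syndrome — fails on diminished reflexes, weight loss, joint pain, elevated heart rate (predicts hyperreflexia, not diminished reflexes)
(B) Tessaric fever — diminished reflexes yes; night sweats NO; heat intolerance NO; weight loss NO; joint pain NO; elevated heart rate yes
(C) Dravin's disease — fails on diminished reflexes, night sweats, weight loss, joint pain, elevated heart rate (predicts weight gain, not weight loss)
(D) chronic mirocytosis — diminished reflexes NO; night sweats NO; heat intolerance yes; weight loss NO; joint pain NO; elevated heart rate NO
(E) Holloway disorder — does not account for diminished reflexes
No candidate is consistent with all observations.

none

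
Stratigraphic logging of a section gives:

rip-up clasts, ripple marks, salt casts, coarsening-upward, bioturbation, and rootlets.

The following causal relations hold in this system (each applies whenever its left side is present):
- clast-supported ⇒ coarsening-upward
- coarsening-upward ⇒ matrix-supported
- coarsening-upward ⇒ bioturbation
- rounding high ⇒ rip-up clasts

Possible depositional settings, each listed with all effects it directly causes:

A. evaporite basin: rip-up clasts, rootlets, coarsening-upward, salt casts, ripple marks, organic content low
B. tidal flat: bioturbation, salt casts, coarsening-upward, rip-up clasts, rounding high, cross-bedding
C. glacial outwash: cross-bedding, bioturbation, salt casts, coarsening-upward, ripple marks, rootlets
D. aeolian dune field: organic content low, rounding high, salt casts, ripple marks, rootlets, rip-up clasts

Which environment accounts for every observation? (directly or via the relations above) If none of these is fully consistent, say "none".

Per-candidate check:
(A) evaporite basin — rip-up clasts ✓; ripple marks ✓; salt casts ✓; coarsening-upward ✓; bioturbation ✓ (through coarsening-upward → bioturbation); rootlets ✓
(B) tidal flat — does not account for ripple marks, rootlets
(C) glacial outwash — rip-up clasts ✗; ripple marks ✓; salt casts ✓; coarsening-upward ✓; bioturbation ✓; rootlets ✓
(D) aeolian dune field — does not account for coarsening-upward, bioturbation
Only (A) is consistent with every observation.

A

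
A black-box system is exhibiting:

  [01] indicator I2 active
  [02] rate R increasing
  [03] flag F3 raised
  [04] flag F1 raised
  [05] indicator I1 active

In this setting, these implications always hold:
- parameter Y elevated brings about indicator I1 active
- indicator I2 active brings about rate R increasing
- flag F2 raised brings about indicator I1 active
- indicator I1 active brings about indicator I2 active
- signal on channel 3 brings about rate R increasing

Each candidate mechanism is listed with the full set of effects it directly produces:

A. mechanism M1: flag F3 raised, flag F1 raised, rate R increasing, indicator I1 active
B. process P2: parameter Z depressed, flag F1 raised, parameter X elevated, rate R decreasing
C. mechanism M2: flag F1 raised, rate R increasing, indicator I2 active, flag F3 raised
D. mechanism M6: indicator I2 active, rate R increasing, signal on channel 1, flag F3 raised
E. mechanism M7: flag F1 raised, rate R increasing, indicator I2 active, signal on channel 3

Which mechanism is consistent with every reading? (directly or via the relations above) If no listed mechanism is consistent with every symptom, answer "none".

Per-candidate check:
(A) mechanism M1 — accounts for every observation (indicator I2 active through indicator I1 active → indicator I2 active)
(B) process P2 — fails on indicator I2 active, rate R increasing, flag F3 raised, indicator I1 active (predicts rate R decreasing, not rate R increasing)
(C) mechanism M2 — indicator I2 active +; rate R increasing +; flag F3 raised +; flag F1 raised +; indicator I1 active -
(D) mechanism M6 — does not account for flag F1 raised, indicator I1 active
(E) mechanism M7 — does not account for flag F3 raised, indicator I1 active
(A) alone accounts for all the evidence.

A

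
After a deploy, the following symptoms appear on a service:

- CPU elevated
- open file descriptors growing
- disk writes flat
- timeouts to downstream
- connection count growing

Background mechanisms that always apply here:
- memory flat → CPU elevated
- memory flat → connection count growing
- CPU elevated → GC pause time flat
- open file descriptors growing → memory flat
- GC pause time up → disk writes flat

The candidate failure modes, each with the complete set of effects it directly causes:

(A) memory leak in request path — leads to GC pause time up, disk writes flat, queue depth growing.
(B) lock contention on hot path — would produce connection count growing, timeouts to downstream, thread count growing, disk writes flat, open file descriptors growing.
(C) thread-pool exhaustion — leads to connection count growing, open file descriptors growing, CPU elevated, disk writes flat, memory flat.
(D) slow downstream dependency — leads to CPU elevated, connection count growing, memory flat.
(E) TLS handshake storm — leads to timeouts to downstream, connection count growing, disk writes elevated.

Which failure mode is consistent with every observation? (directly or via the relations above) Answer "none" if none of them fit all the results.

Per-candidate check:
(A) memory leak in request path — does not account for CPU elevated, open file descriptors growing, timeouts to downstream, connection count growing
(B) lock contention on hot path — accounts for every observation (CPU elevated by open file descriptors growing → memory flat → CPU elevated)
(C) thread-pool exhaustion — does not account for timeouts to downstream
(D) slow downstream dependency — does not account for open file descriptors growing, disk writes flat, timeouts to downstream
(E) TLS handshake storm — fails on CPU elevated, open file descriptors growing, disk writes flat (predicts disk writes elevated, not disk writes flat)
(B) alone accounts for all the evidence.

B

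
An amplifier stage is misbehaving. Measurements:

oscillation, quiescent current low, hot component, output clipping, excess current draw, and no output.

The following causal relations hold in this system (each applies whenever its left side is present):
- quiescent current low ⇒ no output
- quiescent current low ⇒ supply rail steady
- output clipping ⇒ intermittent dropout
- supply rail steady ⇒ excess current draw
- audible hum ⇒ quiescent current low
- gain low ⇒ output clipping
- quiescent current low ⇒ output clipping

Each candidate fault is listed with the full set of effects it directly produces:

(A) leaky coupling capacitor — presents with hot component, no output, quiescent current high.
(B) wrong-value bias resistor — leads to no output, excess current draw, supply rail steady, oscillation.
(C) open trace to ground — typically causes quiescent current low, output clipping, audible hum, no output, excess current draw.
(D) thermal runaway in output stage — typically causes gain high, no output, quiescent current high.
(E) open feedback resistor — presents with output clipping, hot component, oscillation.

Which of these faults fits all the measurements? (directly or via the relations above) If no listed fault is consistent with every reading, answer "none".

none

Per-candidate check:
(A) leaky coupling capacitor — oscillation ✗; quiescent current low ✗; hot component ✓; output clipping ✗; excess current draw ✗; no output ✓
(B) wrong-value bias resistor — does not account for quiescent current low, hot component, output clipping
(C) open trace to ground — does not account for oscillation, hot component
(D) thermal runaway in output stage — fails on oscillation, quiescent current low, hot component, output clipping, excess current draw (predicts quiescent current high, not quiescent current low)
(E) open feedback resistor — oscillation ✓; quiescent current low ✗; hot component ✓; output clipping ✓; excess current draw ✗; no output ✗
None of the listed candidates fits everything.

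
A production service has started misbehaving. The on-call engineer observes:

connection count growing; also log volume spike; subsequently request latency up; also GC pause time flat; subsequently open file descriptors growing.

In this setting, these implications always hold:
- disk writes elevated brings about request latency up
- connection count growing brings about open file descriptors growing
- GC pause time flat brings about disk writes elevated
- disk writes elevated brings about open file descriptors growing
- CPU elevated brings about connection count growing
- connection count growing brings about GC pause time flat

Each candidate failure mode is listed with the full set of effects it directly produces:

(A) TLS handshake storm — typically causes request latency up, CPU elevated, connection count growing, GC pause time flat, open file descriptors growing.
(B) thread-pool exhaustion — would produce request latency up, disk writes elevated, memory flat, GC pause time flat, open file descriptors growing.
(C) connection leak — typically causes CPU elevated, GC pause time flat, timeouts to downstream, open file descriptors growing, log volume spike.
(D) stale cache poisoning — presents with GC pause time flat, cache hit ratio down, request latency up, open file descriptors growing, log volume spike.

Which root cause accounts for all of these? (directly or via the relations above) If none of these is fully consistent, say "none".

C

Testing each hypothesis:
(A) TLS handshake storm — does not account for log volume spike
(B) thread-pool exhaustion — does not account for connection count growing, log volume spike
(C) connection leak — connection count growing ✓ (by CPU elevated → connection count growing); log volume spike ✓; request latency up ✓ (by GC pause time flat → disk writes elevated → request latency up); GC pause time flat ✓; open file descriptors growing ✓
(D) stale cache poisoning — connection count growing ✗; log volume spike ✓; request latency up ✓; GC pause time flat ✓; open file descriptors growing ✓
Only (C) is consistent with every observation.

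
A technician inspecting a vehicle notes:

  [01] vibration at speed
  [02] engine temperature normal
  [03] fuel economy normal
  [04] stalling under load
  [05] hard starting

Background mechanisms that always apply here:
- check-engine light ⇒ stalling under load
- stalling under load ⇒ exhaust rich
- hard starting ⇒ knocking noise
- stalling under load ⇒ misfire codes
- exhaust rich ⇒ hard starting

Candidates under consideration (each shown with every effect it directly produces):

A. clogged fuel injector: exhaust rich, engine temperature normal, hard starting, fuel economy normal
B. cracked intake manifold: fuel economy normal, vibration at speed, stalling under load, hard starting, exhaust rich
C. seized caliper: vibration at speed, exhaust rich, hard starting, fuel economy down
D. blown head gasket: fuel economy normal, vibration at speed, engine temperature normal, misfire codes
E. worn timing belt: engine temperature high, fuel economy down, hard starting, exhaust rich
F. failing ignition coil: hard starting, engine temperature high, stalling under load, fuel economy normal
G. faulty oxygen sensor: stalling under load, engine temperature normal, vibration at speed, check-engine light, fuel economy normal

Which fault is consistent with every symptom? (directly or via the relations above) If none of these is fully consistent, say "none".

G

Checking each candidate against the observations:
(A) clogged fuel injector — vibration at speed miss; engine temperature normal match; fuel economy normal match; stalling under load miss; hard starting match
(B) cracked intake manifold — does not account for engine temperature normal
(C) seized caliper — fails on engine temperature normal, fuel economy normal, stalling under load (predicts fuel economy down, not fuel economy normal)
(D) blown head gasket — does not account for stalling under load, hard starting
(E) worn timing belt — fails on vibration at speed, engine temperature normal, fuel economy normal, stalling under load (predicts engine temperature high, not engine temperature normal; predicts fuel economy down, not fuel economy normal)
(F) failing ignition coil — vibration at speed miss; engine temperature normal miss; fuel economy normal match; stalling under load match; hard starting match
(G) faulty oxygen sensor — vibration at speed match; engine temperature normal match; fuel economy normal match; stalling under load match; hard starting match (through stalling under load → exhaust rich → hard starting)
(G) alone accounts for all the evidence.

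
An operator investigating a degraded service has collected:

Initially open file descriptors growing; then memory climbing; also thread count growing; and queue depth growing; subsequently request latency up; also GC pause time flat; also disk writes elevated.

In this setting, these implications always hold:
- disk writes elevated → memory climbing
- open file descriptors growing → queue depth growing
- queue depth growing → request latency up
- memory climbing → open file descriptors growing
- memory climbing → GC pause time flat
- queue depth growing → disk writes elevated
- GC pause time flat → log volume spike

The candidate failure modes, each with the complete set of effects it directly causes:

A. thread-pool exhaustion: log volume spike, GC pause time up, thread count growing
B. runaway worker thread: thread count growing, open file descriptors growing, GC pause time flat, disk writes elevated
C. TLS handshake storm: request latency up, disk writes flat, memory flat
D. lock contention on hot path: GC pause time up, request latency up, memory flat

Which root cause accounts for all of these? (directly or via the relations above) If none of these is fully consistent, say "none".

Testing each hypothesis:
(A) thread-pool exhaustion — fails on open file descriptors growing, memory climbing, queue depth growing, request latency up, GC pause time flat, disk writes elevated (predicts GC pause time up, not GC pause time flat)
(B) runaway worker thread — open file descriptors growing match; memory climbing match (via disk writes elevated → memory climbing); thread count growing match; queue depth growing match (via open file descriptors growing → queue depth growing); request latency up match (via open file descriptors growing → queue depth growing → request latency up); GC pause time flat match; disk writes elevated match
(C) TLS handshake storm — fails on open file descriptors growing, memory climbing, thread count growing, queue depth growing, GC pause time flat, disk writes elevated (predicts memory flat, not memory climbing; predicts disk writes flat, not disk writes elevated)
(D) lock contention on hot path — open file descriptors growing miss; memory climbing miss; thread count growing miss; queue depth growing miss; request latency up match; GC pause time flat miss; disk writes elevated miss
(B) alone accounts for all the evidence.

B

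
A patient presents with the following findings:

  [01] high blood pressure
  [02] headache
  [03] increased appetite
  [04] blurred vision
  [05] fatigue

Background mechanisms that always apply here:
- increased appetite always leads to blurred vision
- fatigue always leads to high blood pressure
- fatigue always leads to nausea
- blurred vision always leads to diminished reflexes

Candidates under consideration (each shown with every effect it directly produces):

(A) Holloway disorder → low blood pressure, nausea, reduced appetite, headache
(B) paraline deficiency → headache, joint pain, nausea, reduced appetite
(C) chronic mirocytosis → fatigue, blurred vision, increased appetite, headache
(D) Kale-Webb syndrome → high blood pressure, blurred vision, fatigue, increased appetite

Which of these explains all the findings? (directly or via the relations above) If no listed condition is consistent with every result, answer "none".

C

Testing each hypothesis:
(A) Holloway disorder — high blood pressure NO; headache yes; increased appetite NO; blurred vision NO; fatigue NO
(B) paraline deficiency — high blood pressure NO; headache yes; increased appetite NO; blurred vision NO; fatigue NO
(C) chronic mirocytosis — high blood pressure yes (by fatigue → high blood pressure); headache yes; increased appetite yes; blurred vision yes; fatigue yes
(D) Kale-Webb syndrome — does not account for headache
Only (C) is consistent with every observation.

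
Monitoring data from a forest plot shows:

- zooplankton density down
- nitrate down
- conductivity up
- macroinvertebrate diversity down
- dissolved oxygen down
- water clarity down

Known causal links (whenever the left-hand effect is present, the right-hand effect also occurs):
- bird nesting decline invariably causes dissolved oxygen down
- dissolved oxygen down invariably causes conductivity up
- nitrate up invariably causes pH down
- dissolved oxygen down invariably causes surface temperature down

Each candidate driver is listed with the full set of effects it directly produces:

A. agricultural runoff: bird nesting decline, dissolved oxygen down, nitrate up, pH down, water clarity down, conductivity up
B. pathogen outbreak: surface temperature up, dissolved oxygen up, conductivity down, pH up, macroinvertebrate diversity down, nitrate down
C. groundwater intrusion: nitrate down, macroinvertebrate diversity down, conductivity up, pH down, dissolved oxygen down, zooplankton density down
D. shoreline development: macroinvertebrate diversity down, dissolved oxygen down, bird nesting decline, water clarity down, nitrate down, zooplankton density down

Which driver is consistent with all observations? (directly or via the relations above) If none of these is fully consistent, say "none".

Testing each hypothesis:
(A) agricultural runoff — fails on zooplankton density down, nitrate down, macroinvertebrate diversity down (predicts nitrate up, not nitrate down)
(B) pathogen outbreak — fails on zooplankton density down, conductivity up, dissolved oxygen down, water clarity down (predicts conductivity down, not conductivity up; predicts dissolved oxygen up, not dissolved oxygen down)
(C) groundwater intrusion — does not account for water clarity down
(D) shoreline development — zooplankton density down match; nitrate down match; conductivity up match (through dissolved oxygen down → conductivity up); macroinvertebrate diversity down match; dissolved oxygen down match; water clarity down match
Only (D) is consistent with every observation.

D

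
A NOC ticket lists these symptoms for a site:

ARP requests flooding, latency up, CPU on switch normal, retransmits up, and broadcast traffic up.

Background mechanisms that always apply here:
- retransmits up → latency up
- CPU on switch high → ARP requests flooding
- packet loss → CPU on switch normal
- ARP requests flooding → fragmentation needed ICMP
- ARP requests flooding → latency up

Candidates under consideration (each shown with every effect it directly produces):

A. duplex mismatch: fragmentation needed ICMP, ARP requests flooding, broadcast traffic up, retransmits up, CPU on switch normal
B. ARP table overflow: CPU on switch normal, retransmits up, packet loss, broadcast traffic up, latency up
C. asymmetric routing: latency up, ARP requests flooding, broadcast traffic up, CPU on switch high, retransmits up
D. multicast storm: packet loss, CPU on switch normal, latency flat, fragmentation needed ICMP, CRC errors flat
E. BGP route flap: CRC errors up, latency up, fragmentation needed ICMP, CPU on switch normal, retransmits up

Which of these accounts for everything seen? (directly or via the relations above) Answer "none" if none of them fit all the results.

A

For each candidate, compare predicted effects to what was observed:
(A) duplex mismatch — ARP requests flooding +; latency up + (through ARP requests flooding → latency up); CPU on switch normal +; retransmits up +; broadcast traffic up +
(B) ARP table overflow — ARP requests flooding -; latency up +; CPU on switch normal +; retransmits up +; broadcast traffic up +
(C) asymmetric routing — fails on CPU on switch normal (predicts CPU on switch high, not CPU on switch normal)
(D) multicast storm — ARP requests flooding -; latency up -; CPU on switch normal +; retransmits up -; broadcast traffic up -
(E) BGP route flap — ARP requests flooding -; latency up +; CPU on switch normal +; retransmits up +; broadcast traffic up -
Only (A) is consistent with every observation.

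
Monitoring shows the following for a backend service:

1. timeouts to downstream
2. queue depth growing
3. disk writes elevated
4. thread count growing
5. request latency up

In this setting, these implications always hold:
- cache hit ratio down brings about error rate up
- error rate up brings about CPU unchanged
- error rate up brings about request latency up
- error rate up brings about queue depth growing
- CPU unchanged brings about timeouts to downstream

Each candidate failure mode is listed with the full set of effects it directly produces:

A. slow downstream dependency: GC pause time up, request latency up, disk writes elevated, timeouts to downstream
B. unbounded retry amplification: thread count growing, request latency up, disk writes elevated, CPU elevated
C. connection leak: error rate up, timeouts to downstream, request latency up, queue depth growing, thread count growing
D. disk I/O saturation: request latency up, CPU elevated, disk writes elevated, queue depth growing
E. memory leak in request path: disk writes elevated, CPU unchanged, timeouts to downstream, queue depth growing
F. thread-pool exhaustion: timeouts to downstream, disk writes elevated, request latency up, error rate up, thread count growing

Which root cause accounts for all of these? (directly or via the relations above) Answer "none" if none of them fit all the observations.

Checking each candidate against the observations:
(A) slow downstream dependency — timeouts to downstream +; queue depth growing -; disk writes elevated +; thread count growing -; request latency up +
(B) unbounded retry amplification — timeouts to downstream -; queue depth growing -; disk writes elevated +; thread count growing +; request latency up +
(C) connection leak — timeouts to downstream +; queue depth growing +; disk writes elevated -; thread count growing +; request latency up +
(D) disk I/O saturation — does not account for timeouts to downstream, thread count growing
(E) memory leak in request path — timeouts to downstream +; queue depth growing +; disk writes elevated +; thread count growing -; request latency up -
(F) thread-pool exhaustion — timeouts to downstream +; queue depth growing + (via error rate up → queue depth growing); disk writes elevated +; thread count growing +; request latency up +
Only (F) is consistent with every observation.

F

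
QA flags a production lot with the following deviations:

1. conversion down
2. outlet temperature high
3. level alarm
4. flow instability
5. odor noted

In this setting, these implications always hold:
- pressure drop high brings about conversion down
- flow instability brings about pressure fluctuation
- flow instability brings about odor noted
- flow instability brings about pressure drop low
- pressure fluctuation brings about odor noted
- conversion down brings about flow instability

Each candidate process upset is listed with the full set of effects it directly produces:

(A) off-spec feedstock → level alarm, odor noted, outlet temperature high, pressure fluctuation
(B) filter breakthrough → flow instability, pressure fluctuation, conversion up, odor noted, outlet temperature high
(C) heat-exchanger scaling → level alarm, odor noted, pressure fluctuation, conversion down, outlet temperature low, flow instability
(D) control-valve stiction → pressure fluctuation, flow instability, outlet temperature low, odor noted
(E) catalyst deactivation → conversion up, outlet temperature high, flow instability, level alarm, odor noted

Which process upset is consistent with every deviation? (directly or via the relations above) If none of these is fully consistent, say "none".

none

For each candidate, compare predicted effects to what was observed:
(A) off-spec feedstock — conversion down -; outlet temperature high +; level alarm +; flow instability -; odor noted +
(B) filter breakthrough — conversion down -; outlet temperature high +; level alarm -; flow instability +; odor noted +
(C) heat-exchanger scaling — conversion down +; outlet temperature high -; level alarm +; flow instability +; odor noted +
(D) control-valve stiction — conversion down -; outlet temperature high -; level alarm -; flow instability +; odor noted +
(E) catalyst deactivation — fails on conversion down (predicts conversion up, not conversion down)
No candidate is consistent with all observations.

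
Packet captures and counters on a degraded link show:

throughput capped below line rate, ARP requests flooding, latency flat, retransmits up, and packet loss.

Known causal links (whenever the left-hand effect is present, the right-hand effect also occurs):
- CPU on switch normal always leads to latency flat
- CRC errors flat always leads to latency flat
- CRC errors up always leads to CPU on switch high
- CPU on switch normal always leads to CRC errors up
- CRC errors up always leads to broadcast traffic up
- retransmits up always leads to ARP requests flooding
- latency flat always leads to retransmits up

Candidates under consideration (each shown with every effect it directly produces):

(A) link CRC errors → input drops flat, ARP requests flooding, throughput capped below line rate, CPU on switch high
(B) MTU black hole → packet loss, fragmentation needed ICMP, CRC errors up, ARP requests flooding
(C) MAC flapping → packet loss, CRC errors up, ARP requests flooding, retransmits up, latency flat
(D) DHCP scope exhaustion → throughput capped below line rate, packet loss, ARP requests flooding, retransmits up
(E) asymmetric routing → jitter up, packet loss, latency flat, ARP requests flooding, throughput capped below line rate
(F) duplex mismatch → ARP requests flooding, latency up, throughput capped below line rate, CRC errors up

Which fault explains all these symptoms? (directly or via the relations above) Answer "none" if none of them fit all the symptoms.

Testing each hypothesis:
(A) link CRC errors — throughput capped below line rate ✓; ARP requests flooding ✓; latency flat ✗; retransmits up ✗; packet loss ✗
(B) MTU black hole — does not account for throughput capped below line rate, latency flat, retransmits up
(C) MAC flapping — does not account for throughput capped below line rate
(D) DHCP scope exhaustion — does not account for latency flat
(E) asymmetric routing — accounts for every observation (retransmits up through latency flat → retransmits up)
(F) duplex mismatch — throughput capped below line rate ✓; ARP requests flooding ✓; latency flat ✗; retransmits up ✗; packet loss ✗
(E) alone accounts for all the evidence.

E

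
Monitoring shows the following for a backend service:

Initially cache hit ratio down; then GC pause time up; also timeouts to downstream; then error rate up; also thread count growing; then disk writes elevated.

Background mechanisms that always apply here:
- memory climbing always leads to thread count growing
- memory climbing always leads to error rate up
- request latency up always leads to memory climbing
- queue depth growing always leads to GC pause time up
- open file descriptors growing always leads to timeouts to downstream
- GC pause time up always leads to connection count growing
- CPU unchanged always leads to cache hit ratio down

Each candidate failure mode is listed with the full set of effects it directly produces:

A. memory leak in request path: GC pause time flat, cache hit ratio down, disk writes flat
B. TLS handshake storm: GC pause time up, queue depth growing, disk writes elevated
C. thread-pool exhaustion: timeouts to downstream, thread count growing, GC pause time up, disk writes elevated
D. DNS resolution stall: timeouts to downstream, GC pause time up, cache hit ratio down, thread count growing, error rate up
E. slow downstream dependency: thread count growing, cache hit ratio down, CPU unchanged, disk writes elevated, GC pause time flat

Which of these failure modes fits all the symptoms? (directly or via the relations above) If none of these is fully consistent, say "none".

none

For each candidate, compare predicted effects to what was observed:
(A) memory leak in request path — fails on GC pause time up, timeouts to downstream, error rate up, thread count growing, disk writes elevated (predicts GC pause time flat, not GC pause time up; predicts disk writes flat, not disk writes elevated)
(B) TLS handshake storm — does not account for cache hit ratio down, timeouts to downstream, error rate up, thread count growing
(C) thread-pool exhaustion — does not account for cache hit ratio down, error rate up
(D) DNS resolution stall — cache hit ratio down match; GC pause time up match; timeouts to downstream match; error rate up match; thread count growing match; disk writes elevated miss
(E) slow downstream dependency — cache hit ratio down match; GC pause time up miss; timeouts to downstream miss; error rate up miss; thread count growing match; disk writes elevated match
None of the listed candidates fits everything.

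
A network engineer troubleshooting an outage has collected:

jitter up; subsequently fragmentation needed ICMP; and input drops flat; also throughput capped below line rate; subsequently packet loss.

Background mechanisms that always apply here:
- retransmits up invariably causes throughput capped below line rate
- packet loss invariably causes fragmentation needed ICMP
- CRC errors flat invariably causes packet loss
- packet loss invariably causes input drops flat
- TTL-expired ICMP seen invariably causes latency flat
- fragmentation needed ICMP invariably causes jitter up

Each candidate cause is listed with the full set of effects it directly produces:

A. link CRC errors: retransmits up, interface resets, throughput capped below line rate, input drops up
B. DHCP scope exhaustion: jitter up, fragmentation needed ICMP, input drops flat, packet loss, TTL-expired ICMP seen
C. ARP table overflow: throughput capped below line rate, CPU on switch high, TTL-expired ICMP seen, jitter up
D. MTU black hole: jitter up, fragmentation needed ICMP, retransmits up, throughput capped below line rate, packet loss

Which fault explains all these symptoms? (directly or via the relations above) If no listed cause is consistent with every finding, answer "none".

Checking each candidate against the observations:
(A) link CRC errors — fails on jitter up, fragmentation needed ICMP, input drops flat, packet loss (predicts input drops up, not input drops flat)
(B) DHCP scope exhaustion — jitter up match; fragmentation needed ICMP match; input drops flat match; throughput capped below line rate miss; packet loss match
(C) ARP table overflow — jitter up match; fragmentation needed ICMP miss; input drops flat miss; throughput capped below line rate match; packet loss miss
(D) MTU black hole — jitter up match; fragmentation needed ICMP match; input drops flat match (through packet loss → input drops flat); throughput capped below line rate match; packet loss match
Only (D) is consistent with every observation.

D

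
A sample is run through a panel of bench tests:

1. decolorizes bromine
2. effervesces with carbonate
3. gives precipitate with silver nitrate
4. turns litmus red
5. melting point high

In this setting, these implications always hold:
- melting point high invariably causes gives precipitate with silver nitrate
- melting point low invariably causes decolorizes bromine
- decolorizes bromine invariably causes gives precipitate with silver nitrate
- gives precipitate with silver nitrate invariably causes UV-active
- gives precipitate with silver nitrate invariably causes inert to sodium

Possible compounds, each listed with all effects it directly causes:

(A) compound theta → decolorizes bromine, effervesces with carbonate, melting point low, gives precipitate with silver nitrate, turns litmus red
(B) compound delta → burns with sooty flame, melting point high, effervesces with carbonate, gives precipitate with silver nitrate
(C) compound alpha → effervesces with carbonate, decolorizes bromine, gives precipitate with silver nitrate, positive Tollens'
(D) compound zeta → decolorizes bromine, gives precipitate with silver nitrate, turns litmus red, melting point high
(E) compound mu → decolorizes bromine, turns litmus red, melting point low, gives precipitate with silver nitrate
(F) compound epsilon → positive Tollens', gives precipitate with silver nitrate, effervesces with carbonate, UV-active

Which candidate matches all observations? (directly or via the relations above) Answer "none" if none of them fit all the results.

For each candidate, compare predicted effects to what was observed:
(A) compound theta — decolorizes bromine +; effervesces with carbonate +; gives precipitate with silver nitrate +; turns litmus red +; melting point high -
(B) compound delta — does not account for decolorizes bromine, turns litmus red
(C) compound alpha — decolorizes bromine +; effervesces with carbonate +; gives precipitate with silver nitrate +; turns litmus red -; melting point high -
(D) compound zeta — decolorizes bromine +; effervesces with carbonate -; gives precipitate with silver nitrate +; turns litmus red +; melting point high +
(E) compound mu — fails on effervesces with carbonate, melting point high (predicts melting point low, not melting point high)
(F) compound epsilon — does not account for decolorizes bromine, turns litmus red, melting point high
Every candidate fails on at least one observation.

none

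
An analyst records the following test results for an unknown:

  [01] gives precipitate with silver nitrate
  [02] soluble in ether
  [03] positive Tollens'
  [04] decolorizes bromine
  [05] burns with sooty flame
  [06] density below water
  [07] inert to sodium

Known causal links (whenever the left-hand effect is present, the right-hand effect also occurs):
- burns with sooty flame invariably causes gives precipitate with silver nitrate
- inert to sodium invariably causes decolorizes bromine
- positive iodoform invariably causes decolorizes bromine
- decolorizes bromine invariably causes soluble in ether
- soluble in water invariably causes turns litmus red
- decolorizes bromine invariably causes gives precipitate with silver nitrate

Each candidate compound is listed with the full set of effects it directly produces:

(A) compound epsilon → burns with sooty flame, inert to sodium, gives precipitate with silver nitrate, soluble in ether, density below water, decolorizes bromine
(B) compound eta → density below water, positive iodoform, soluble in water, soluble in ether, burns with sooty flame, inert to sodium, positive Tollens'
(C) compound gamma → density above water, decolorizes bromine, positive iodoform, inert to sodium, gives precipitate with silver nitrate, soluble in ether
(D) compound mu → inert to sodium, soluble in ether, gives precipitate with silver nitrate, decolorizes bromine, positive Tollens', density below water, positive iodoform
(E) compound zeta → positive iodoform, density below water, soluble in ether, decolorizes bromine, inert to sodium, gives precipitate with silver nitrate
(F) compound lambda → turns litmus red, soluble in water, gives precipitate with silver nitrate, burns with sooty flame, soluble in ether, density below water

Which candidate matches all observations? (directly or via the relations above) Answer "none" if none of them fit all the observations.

B

Testing each hypothesis:
(A) compound epsilon — does not account for positive Tollens'
(B) compound eta — accounts for every observation (gives precipitate with silver nitrate via burns with sooty flame → gives precipitate with silver nitrate)
(C) compound gamma — gives precipitate with silver nitrate +; soluble in ether +; positive Tollens' -; decolorizes bromine +; burns with sooty flame -; density below water -; inert to sodium +
(D) compound mu — gives precipitate with silver nitrate +; soluble in ether +; positive Tollens' +; decolorizes bromine +; burns with sooty flame -; density below water +; inert to sodium +
(E) compound zeta — does not account for positive Tollens', burns with sooty flame
(F) compound lambda — does not account for positive Tollens', decolorizes bromine, inert to sodium
Only (B) is consistent with every observation.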